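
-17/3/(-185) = 17/555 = 0.03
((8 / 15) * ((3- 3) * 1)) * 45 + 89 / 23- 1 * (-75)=1814 / 23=78.87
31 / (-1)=-31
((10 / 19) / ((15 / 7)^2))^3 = 941192 / 625026375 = 0.00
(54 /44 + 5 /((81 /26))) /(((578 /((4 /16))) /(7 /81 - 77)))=-15721405 /166859352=-0.09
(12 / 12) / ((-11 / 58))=-58 / 11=-5.27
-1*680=-680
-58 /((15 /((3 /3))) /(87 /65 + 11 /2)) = -25781 /975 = -26.44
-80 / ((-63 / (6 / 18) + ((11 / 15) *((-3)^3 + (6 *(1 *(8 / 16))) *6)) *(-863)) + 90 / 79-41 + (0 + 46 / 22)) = -43450 / 2970367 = -0.01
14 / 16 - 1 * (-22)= 183 / 8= 22.88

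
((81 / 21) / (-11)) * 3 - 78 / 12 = -1163 / 154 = -7.55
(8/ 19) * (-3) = -24/ 19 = -1.26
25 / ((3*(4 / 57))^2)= 9025 / 16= 564.06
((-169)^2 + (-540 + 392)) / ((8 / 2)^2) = 28413 / 16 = 1775.81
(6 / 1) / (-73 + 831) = 3 / 379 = 0.01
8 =8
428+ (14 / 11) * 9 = 4834 / 11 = 439.45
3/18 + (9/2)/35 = 31/105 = 0.30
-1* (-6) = 6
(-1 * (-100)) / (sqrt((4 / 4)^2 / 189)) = 300 * sqrt(21) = 1374.77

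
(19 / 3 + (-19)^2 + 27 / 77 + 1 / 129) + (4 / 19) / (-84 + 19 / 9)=4649322478 / 12644709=367.69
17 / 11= 1.55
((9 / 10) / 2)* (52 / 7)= 117 / 35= 3.34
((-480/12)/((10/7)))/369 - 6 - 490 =-496.08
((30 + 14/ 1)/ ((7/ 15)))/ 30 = 22/ 7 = 3.14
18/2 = 9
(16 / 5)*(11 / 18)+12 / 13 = 2.88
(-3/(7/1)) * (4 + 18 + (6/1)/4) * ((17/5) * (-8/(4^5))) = 2397/8960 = 0.27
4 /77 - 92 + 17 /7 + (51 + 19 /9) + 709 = 466106 /693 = 672.59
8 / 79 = 0.10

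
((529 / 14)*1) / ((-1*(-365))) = 0.10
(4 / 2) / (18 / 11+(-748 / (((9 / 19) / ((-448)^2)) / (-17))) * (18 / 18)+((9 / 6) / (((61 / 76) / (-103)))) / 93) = 187209 / 504329493250436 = 0.00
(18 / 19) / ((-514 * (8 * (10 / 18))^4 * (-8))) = 59049 / 100003840000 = 0.00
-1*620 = -620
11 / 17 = 0.65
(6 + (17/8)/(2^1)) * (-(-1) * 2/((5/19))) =2147/40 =53.68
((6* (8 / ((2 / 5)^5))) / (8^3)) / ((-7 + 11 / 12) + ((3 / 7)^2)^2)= -67528125 / 44621056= -1.51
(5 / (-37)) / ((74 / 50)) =-125 / 1369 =-0.09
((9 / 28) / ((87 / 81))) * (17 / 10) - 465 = -3771669 / 8120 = -464.49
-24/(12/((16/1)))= -32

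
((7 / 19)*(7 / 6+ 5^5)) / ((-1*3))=-131299 / 342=-383.92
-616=-616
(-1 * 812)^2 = 659344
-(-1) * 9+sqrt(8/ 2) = 11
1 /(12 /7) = 7 /12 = 0.58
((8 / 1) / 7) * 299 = 2392 / 7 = 341.71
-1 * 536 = -536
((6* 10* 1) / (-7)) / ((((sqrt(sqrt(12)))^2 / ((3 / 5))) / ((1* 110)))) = -660* sqrt(3) / 7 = -163.31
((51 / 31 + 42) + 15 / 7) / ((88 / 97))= 120474 / 2387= 50.47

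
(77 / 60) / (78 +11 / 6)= 77 / 4790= 0.02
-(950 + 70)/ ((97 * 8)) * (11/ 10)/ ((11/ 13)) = -663/ 388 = -1.71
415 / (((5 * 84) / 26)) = 1079 / 42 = 25.69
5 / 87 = 0.06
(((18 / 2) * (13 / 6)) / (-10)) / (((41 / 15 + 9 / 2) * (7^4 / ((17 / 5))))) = -1989 / 5210170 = -0.00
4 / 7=0.57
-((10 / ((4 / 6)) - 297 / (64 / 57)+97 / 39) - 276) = 1305479 / 2496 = 523.03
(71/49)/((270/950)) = 6745/1323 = 5.10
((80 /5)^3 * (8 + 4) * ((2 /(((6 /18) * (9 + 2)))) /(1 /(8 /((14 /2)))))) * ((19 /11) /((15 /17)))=254017536 /4235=59980.53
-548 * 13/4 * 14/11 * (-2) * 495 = 2244060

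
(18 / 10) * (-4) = -36 / 5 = -7.20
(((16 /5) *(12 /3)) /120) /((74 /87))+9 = 8441 /925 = 9.13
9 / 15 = 3 / 5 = 0.60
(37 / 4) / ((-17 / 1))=-37 / 68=-0.54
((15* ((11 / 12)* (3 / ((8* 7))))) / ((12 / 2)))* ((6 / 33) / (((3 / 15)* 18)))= 25 / 4032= 0.01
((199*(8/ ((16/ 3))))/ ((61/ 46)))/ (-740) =-13731/ 45140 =-0.30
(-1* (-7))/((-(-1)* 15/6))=14/5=2.80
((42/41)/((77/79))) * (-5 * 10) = -23700/451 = -52.55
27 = 27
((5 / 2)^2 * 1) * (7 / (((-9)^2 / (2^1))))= 175 / 162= 1.08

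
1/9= 0.11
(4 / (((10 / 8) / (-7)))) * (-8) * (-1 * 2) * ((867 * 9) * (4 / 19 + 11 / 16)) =-238584528 / 95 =-2511416.08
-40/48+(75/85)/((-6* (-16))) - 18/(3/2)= -20929/1632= -12.82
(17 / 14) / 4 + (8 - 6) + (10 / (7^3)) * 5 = 6721 / 2744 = 2.45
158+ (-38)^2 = 1602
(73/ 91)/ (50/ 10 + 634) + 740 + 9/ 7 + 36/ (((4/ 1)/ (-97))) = -131.71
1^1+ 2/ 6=4/ 3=1.33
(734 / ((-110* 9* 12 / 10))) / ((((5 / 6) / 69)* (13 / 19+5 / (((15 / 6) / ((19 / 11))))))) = -160379 / 12975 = -12.36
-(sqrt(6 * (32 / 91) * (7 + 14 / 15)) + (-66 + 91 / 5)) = 239 / 5 - 8 * sqrt(1105) / 65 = 43.71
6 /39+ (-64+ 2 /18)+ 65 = 148 /117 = 1.26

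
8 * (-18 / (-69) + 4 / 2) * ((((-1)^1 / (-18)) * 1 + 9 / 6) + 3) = 82.40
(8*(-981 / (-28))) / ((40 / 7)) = 981 / 20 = 49.05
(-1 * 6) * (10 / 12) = -5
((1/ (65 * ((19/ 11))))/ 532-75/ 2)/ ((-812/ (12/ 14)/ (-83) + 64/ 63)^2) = -96238513743057/ 396485292578960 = -0.24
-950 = -950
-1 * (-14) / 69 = 0.20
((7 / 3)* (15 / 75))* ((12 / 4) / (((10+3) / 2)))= 0.22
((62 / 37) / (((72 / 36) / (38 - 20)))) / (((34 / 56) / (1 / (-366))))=-2604 / 38369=-0.07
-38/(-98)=19/49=0.39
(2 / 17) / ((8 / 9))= 9 / 68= 0.13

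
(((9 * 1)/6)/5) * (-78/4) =-117/20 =-5.85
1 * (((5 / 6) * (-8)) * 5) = -33.33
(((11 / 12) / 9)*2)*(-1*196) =-1078 / 27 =-39.93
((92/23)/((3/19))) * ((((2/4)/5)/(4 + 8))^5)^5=19/7154716248305175972009738240000000000000000000000000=0.00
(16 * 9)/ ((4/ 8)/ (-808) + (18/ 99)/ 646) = -826797312/ 1937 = -426844.25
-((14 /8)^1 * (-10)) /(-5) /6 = -7 /12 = -0.58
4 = 4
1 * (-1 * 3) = -3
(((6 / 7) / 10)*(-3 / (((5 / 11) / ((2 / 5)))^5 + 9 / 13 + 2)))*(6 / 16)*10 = -50247912 / 239034635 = -0.21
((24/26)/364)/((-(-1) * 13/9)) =27/15379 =0.00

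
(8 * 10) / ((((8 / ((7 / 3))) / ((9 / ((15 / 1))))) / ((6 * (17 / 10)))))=714 / 5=142.80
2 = 2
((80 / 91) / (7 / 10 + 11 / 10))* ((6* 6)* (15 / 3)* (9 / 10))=7200 / 91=79.12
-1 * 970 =-970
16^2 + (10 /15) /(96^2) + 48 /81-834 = -2660693 /4608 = -577.41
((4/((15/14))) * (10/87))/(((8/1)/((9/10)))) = 7/145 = 0.05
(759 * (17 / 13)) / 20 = 12903 / 260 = 49.63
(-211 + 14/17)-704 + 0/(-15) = -914.18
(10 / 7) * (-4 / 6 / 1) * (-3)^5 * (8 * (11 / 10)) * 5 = 71280 / 7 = 10182.86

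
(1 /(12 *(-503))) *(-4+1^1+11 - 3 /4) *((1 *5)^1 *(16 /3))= -145 /4527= -0.03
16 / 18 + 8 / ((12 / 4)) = 32 / 9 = 3.56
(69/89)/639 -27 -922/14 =-12321889/132699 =-92.86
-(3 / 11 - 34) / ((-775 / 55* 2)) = -371 / 310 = -1.20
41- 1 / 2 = 81 / 2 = 40.50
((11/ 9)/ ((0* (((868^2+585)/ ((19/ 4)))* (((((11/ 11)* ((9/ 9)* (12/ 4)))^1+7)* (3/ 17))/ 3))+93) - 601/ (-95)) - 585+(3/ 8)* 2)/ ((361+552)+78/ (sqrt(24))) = -22649613613/ 35384242761+322502713* sqrt(6)/ 70768485522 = -0.63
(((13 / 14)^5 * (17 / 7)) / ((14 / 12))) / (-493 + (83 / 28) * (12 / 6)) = -6311981 / 2139329416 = -0.00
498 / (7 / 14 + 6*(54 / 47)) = 46812 / 695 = 67.36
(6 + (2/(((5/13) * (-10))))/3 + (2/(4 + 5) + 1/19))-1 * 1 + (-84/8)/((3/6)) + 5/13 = -15.51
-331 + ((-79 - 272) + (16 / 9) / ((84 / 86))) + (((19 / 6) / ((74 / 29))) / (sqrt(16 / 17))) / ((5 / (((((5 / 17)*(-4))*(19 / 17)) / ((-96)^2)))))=-128554 / 189 - 10469*sqrt(17) / 1182560256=-680.18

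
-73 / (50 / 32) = -1168 / 25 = -46.72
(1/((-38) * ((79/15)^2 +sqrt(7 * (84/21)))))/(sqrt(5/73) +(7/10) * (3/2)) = -164250/(19 * (20 * sqrt(365) +1533) * (450 * sqrt(7) +6241)) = -0.00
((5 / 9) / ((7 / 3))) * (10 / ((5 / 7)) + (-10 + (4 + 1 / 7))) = 1.94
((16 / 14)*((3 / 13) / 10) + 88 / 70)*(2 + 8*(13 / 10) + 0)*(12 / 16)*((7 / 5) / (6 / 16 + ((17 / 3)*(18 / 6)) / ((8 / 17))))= 744 / 1625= 0.46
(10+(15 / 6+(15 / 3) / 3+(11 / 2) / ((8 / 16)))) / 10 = 151 / 60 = 2.52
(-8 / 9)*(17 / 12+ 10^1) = -274 / 27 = -10.15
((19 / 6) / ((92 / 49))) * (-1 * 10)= -16.87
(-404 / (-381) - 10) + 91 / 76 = -7.74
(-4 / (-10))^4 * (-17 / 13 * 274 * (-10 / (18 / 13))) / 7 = 74528 / 7875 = 9.46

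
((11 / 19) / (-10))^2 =121 / 36100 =0.00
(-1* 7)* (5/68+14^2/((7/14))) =-186627/68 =-2744.51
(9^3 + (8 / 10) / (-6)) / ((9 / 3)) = 10933 / 45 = 242.96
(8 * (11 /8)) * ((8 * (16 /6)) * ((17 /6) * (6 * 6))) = 23936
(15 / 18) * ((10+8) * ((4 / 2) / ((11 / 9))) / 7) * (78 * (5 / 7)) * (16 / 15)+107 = 169993 / 539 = 315.39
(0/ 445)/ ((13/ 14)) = 0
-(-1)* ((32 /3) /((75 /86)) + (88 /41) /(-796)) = 22448618 /1835775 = 12.23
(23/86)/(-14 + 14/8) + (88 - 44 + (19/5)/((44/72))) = 50.20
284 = 284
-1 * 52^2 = -2704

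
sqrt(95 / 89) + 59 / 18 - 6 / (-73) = sqrt(8455) / 89 + 4415 / 1314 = 4.39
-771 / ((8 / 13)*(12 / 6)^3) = -10023 / 64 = -156.61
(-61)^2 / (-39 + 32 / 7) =-26047 / 241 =-108.08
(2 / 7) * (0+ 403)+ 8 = 862 / 7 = 123.14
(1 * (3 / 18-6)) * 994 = -17395 / 3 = -5798.33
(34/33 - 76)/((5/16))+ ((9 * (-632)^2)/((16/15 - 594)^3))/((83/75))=-288953105890358056/1204379694821985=-239.92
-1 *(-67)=67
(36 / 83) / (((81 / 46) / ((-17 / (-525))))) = 3128 / 392175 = 0.01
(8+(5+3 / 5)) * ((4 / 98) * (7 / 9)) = 136 / 315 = 0.43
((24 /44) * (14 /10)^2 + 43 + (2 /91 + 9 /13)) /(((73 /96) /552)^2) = 242085173133312 /10258325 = 23598898.76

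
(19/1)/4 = 19/4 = 4.75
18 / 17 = 1.06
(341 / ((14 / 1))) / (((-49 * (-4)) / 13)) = 4433 / 2744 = 1.62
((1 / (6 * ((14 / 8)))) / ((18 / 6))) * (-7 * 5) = -10 / 9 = -1.11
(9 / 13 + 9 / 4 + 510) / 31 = 26673 / 1612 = 16.55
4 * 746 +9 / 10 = 29849 / 10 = 2984.90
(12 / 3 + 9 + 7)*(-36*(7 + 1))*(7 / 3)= -13440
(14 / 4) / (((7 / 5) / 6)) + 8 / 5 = 83 / 5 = 16.60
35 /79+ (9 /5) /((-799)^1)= 139114 /315605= 0.44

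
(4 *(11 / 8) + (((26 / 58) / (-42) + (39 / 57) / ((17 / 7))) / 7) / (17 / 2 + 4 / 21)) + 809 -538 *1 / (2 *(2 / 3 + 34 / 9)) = 28871604499 / 38292296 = 753.98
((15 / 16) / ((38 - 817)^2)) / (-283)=-15 / 2747776048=-0.00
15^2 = 225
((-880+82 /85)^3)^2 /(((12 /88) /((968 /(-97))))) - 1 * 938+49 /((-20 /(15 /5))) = -4940696830108428278374461342340247 /146334012062500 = -33763147476597795740.66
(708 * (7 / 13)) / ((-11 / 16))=-79296 / 143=-554.52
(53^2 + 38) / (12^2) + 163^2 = 26588.77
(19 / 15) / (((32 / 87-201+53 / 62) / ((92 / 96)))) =-0.01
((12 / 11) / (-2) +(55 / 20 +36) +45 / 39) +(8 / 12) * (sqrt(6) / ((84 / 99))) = 11 * sqrt(6) / 14 +22513 / 572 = 41.28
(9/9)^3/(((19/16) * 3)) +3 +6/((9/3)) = 301/57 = 5.28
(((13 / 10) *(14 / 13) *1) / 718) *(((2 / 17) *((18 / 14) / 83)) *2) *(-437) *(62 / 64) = -121923 / 40523920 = -0.00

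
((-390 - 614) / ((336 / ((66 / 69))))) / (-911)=2761 / 880026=0.00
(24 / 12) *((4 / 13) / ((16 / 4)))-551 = -7161 / 13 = -550.85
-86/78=-43/39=-1.10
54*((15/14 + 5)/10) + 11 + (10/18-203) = -19991/126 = -158.66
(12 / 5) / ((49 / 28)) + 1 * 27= 993 / 35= 28.37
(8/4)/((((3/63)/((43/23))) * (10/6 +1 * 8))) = 5418/667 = 8.12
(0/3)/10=0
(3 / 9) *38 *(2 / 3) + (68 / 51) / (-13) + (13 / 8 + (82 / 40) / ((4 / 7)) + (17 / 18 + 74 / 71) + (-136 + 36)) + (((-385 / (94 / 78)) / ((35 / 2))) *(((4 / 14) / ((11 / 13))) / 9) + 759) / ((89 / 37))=4491048618779 / 19458981360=230.80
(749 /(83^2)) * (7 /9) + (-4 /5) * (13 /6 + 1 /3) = -118759 /62001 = -1.92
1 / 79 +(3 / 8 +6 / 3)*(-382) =-907.24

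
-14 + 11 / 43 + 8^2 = 2161 / 43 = 50.26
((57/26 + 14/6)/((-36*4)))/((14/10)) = -1765/78624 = -0.02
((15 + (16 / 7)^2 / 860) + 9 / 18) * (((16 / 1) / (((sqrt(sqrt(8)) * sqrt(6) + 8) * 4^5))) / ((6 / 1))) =-326713 * 2^(1 / 4) * sqrt(3) / 240703680-326713 * 2^(3 / 4) * sqrt(3) / 1283752960 + 326713 * sqrt(2) / 320938240 + 326713 / 60175920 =0.00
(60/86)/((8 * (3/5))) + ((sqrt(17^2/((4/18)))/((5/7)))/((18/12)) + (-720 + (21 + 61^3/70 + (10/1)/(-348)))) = 119 * sqrt(2)/5 + 1332238657/523740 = 2577.36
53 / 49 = 1.08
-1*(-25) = 25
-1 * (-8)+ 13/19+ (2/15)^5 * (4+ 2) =41766841/4809375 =8.68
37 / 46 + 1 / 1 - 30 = -1297 / 46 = -28.20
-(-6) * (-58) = -348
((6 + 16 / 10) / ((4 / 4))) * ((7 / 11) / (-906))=-133 / 24915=-0.01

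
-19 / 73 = -0.26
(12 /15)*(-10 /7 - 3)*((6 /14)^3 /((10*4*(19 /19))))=-837 /120050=-0.01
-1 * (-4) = 4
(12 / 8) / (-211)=-0.01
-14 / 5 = -2.80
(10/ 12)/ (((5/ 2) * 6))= 1/ 18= 0.06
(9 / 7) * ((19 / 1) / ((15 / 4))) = 228 / 35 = 6.51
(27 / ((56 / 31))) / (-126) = -93 / 784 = -0.12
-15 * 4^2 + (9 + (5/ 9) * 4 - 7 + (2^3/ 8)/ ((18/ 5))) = -471/ 2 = -235.50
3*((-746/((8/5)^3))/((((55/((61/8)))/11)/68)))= -29010075/512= -56660.30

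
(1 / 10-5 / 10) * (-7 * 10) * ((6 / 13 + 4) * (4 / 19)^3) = 103936 / 89167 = 1.17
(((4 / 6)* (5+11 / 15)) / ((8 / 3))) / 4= 43 / 120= 0.36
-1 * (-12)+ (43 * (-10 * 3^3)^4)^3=11933574168558509113347000000000012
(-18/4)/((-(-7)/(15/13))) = -135/182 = -0.74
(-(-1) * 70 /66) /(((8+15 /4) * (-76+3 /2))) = -280 /231099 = -0.00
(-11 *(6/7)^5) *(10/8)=-106920/16807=-6.36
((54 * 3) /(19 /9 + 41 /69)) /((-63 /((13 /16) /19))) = -24219 /595840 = -0.04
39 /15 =13 /5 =2.60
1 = 1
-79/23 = -3.43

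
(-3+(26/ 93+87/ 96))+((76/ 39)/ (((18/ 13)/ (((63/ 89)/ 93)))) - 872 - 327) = -954148829/ 794592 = -1200.80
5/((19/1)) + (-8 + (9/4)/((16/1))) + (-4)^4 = 302059/1216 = 248.40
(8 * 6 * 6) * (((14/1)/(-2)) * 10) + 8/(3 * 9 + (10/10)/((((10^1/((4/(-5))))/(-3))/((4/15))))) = -68200280/3383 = -20159.70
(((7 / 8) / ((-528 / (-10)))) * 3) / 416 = 35 / 292864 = 0.00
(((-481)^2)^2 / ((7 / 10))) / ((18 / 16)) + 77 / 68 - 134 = 291191842457035 / 4284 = 67971952020.78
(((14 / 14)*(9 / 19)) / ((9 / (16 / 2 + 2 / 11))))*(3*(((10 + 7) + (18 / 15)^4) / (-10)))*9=-2896803 / 130625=-22.18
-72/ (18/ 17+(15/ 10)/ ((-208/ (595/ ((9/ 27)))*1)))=56576/ 9283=6.09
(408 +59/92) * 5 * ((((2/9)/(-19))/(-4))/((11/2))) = 187975/173052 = 1.09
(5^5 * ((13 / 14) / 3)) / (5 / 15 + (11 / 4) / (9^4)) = 177693750 / 61313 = 2898.14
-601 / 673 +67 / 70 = 3021 / 47110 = 0.06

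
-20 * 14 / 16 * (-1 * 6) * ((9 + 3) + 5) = 1785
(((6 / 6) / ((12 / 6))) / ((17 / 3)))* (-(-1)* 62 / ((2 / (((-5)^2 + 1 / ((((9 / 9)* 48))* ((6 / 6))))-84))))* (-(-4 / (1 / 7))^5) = -47199972064 / 17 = -2776468944.94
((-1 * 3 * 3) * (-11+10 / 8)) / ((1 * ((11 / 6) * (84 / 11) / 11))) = 3861 / 56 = 68.95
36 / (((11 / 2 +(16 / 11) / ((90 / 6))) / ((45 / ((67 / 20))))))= 10692000 / 123749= 86.40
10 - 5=5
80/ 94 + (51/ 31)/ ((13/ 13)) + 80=120197/ 1457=82.50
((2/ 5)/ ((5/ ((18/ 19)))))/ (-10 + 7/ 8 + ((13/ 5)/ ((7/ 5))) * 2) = -672/ 47975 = -0.01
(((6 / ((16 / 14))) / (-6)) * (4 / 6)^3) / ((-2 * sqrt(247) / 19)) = 7 * sqrt(247) / 702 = 0.16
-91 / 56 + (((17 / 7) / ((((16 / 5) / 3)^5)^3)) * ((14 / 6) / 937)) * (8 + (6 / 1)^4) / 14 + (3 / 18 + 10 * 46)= 2601836644489713611890685 / 5671509111537231986688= 458.76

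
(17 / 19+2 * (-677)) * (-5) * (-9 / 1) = -1156905 / 19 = -60889.74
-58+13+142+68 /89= 8701 /89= 97.76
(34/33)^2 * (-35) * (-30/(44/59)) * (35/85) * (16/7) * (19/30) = 10671920/11979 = 890.89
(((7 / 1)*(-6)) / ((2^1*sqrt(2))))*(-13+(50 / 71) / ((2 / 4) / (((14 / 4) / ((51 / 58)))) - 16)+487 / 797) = 9522391473*sqrt(2) / 72940643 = 184.63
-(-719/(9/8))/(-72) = -719/81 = -8.88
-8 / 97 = -0.08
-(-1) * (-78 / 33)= -26 / 11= -2.36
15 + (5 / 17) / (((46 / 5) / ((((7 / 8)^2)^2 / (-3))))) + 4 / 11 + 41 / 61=103354887385 / 6447783936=16.03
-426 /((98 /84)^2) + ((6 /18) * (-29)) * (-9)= -11073 /49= -225.98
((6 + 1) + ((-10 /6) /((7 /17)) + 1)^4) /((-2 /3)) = -18138583 /129654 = -139.90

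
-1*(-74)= 74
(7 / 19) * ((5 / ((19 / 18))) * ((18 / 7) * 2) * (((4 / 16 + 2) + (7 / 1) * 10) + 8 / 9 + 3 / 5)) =238914 / 361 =661.81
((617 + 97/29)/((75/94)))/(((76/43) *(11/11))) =3635779/8265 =439.90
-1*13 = -13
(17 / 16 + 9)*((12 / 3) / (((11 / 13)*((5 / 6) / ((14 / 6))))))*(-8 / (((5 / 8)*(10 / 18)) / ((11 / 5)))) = -4219488 / 625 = -6751.18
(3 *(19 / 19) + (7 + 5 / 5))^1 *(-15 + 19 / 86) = -162.57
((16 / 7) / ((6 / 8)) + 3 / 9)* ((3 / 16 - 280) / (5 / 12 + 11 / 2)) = -4477 / 28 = -159.89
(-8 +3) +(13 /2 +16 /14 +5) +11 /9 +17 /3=1831 /126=14.53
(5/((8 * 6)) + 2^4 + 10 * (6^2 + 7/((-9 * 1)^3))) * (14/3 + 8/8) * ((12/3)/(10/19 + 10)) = 1416600157/1749600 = 809.67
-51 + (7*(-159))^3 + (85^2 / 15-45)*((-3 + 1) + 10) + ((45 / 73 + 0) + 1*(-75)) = -301945489862 / 219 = -1378746529.05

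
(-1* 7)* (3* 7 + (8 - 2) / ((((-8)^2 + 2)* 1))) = -1624 / 11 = -147.64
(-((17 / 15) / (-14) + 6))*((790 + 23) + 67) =-109384 / 21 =-5208.76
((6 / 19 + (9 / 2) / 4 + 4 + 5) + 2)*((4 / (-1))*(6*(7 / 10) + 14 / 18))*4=-847168 / 855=-990.84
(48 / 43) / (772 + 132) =6 / 4859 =0.00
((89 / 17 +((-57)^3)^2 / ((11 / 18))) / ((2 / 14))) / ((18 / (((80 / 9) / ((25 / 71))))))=41726978328071848 / 75735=550960300099.98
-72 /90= -4 /5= -0.80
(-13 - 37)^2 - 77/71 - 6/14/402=2498.91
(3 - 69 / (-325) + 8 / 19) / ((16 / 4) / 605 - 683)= -2714756 / 510315585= -0.01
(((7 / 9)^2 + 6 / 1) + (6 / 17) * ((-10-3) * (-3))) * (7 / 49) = 4007 / 1377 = 2.91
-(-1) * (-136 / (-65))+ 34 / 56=4913 / 1820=2.70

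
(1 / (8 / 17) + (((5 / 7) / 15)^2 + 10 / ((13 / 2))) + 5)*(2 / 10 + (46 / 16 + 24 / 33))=18997871 / 576576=32.95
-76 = -76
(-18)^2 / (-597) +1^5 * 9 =1683 / 199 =8.46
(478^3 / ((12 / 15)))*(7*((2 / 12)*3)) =477817165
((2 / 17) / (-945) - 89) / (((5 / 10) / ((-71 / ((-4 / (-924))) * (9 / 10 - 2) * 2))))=-24566600234 / 3825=-6422640.58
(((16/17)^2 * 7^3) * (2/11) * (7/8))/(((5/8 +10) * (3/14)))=17210368/810645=21.23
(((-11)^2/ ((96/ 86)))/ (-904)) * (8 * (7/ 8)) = -36421/ 43392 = -0.84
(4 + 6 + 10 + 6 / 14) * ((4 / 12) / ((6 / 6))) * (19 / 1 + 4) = 3289 / 21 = 156.62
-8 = -8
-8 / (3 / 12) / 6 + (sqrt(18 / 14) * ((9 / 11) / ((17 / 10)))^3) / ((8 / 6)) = -16 / 3 + 1640250 * sqrt(7) / 45774421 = -5.24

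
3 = 3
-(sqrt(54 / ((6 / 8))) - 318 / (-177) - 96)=5558 / 59 - 6* sqrt(2)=85.72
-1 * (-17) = 17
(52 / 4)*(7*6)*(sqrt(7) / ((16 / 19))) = 5187*sqrt(7) / 8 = 1715.44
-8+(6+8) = 6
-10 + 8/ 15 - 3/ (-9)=-137/ 15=-9.13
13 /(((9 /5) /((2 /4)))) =65 /18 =3.61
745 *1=745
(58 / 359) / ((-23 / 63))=-3654 / 8257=-0.44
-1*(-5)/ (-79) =-5/ 79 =-0.06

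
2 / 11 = 0.18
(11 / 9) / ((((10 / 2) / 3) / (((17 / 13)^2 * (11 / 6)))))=34969 / 15210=2.30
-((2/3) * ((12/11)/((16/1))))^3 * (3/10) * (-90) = 27/10648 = 0.00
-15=-15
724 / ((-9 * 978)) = -362 / 4401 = -0.08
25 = 25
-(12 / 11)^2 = -144 / 121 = -1.19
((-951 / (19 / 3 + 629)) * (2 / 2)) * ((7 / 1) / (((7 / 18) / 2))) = -51354 / 953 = -53.89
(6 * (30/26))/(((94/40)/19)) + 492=334812/611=547.97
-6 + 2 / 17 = -100 / 17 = -5.88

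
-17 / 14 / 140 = -17 / 1960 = -0.01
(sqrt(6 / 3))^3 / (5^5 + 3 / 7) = 7 * sqrt(2) / 10939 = 0.00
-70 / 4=-35 / 2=-17.50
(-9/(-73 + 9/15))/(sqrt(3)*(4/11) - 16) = -5445/699746 - 495*sqrt(3)/2798984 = -0.01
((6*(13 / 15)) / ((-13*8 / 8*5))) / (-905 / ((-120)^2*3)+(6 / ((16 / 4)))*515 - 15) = -3456 / 32723095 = -0.00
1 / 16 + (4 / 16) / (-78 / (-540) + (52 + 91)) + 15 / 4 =786223 / 206128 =3.81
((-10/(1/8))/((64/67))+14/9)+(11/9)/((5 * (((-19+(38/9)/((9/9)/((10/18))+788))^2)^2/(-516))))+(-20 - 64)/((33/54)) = -90331753941139391453752485289/411253224957505713503637180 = -219.65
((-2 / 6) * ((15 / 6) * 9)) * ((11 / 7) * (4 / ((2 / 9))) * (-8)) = 11880 / 7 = 1697.14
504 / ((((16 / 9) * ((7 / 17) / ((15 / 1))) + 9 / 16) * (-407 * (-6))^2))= 514080 / 3718323103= 0.00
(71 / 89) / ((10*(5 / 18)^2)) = 11502 / 11125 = 1.03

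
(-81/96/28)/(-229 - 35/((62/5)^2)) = 8649/65792608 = 0.00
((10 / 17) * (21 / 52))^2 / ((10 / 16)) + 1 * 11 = 541661 / 48841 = 11.09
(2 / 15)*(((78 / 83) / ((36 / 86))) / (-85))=-1118 / 317475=-0.00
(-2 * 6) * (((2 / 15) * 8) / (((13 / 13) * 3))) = -64 / 15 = -4.27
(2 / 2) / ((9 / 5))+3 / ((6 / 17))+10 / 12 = 89 / 9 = 9.89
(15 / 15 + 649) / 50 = 13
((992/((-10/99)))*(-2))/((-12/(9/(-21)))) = 24552/35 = 701.49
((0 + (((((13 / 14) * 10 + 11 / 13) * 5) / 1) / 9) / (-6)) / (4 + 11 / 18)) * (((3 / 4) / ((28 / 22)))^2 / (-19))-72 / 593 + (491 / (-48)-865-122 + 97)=-360416735480209 / 400308758304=-900.35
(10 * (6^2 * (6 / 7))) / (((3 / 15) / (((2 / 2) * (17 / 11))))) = 183600 / 77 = 2384.42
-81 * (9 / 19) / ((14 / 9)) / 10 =-2.47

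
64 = 64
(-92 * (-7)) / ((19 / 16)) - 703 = -3053 / 19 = -160.68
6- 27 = -21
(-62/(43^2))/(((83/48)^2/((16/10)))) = -1142784/63688805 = -0.02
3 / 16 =0.19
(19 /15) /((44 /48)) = 76 /55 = 1.38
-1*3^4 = -81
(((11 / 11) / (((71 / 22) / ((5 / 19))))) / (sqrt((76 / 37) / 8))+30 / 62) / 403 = 110 * sqrt(1406) / 10329293+15 / 12493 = 0.00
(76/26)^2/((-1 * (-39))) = 1444/6591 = 0.22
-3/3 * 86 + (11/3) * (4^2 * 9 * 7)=3610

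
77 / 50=1.54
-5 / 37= -0.14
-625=-625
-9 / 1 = -9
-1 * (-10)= 10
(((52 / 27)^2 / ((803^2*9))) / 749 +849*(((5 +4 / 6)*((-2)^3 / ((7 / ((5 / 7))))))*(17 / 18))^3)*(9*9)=-418930817853834240208 / 73054272081483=-5734514.98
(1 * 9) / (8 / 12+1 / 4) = 108 / 11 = 9.82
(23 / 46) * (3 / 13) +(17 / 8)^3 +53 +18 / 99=4604767 / 73216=62.89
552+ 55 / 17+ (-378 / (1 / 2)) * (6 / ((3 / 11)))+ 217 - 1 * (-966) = -253194 / 17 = -14893.76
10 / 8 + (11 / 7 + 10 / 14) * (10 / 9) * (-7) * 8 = -5075 / 36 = -140.97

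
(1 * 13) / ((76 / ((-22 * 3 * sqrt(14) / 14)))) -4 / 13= -429 * sqrt(14) / 532 -4 / 13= -3.32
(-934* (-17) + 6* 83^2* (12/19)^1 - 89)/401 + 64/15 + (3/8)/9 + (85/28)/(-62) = 10786433863/99199380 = 108.73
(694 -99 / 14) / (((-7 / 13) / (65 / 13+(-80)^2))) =-8171015.36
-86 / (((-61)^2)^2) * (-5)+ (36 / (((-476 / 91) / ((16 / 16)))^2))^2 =32032110873361 / 18502695778576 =1.73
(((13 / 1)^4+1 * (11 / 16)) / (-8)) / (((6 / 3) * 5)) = -456987 / 1280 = -357.02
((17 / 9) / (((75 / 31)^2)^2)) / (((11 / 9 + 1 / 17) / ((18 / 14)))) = 266897569 / 4823437500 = 0.06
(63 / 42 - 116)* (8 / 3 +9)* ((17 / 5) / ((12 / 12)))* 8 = -109004 / 3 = -36334.67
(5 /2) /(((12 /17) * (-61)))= -85 /1464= -0.06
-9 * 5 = -45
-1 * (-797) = 797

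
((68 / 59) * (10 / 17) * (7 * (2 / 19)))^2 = 313600 / 1256641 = 0.25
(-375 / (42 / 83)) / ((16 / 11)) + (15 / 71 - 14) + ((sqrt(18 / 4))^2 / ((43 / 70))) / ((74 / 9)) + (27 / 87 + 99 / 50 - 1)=-9559400648753 / 18344866400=-521.09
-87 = -87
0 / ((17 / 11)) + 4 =4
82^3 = 551368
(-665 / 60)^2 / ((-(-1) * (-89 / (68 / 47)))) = -300713 / 150588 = -2.00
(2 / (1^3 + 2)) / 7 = 0.10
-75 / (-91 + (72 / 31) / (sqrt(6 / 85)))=27900*sqrt(510) / 7884601 + 6558825 / 7884601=0.91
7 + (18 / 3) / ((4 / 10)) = 22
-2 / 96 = -1 / 48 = -0.02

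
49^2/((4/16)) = 9604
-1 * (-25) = 25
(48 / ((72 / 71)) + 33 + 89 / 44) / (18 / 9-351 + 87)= -10871 / 34584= -0.31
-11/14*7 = -11/2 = -5.50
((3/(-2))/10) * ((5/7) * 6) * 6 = -3.86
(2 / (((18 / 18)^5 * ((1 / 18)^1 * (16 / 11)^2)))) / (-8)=-1089 / 512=-2.13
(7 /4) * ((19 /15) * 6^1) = 133 /10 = 13.30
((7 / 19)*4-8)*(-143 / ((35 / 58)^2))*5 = 59650448 / 4655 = 12814.27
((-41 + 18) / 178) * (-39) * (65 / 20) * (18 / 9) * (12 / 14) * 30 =524745 / 623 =842.29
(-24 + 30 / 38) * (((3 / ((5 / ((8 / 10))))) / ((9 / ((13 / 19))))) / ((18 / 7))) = -8918 / 27075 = -0.33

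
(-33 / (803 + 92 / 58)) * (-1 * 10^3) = 957000 / 23333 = 41.01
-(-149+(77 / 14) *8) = 105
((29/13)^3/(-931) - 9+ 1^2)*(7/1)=-16387645/292201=-56.08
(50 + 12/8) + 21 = 145/2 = 72.50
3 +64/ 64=4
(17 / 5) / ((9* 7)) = 17 / 315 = 0.05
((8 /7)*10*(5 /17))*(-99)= -39600 /119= -332.77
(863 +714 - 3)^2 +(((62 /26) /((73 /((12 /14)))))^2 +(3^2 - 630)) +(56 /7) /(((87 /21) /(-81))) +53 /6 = 19017457680002563 /7678524126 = 2476707.42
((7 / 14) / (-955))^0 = 1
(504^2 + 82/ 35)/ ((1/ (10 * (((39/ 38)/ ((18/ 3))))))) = 57789173/ 133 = 434505.06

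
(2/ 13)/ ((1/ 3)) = 6/ 13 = 0.46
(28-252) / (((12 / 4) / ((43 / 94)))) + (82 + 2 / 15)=33824 / 705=47.98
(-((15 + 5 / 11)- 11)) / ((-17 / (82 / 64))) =0.34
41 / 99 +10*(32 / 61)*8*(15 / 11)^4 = 1169728831 / 8037909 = 145.53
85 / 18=4.72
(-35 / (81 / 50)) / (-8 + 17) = -1750 / 729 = -2.40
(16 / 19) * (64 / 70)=512 / 665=0.77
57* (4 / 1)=228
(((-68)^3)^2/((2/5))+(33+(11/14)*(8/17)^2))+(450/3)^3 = 500029121062991/2023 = 247172081593.17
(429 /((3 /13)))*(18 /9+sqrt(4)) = 7436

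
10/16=5/8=0.62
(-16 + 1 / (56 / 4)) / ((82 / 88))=-4906 / 287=-17.09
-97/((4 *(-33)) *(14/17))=1649/1848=0.89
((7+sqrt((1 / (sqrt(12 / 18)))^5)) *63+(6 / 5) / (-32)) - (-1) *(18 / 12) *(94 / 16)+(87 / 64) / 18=189 *2^(3 / 4) *3^(1 / 4) / 4+863713 / 1920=554.43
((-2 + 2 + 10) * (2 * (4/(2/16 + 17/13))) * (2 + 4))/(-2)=-167.52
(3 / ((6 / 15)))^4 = 50625 / 16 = 3164.06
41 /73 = 0.56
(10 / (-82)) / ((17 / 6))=-30 / 697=-0.04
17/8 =2.12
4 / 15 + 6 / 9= 14 / 15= 0.93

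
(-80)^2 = 6400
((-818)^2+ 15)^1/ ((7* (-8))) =-669139/ 56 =-11948.91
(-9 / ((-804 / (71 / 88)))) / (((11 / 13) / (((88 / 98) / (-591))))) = -923 / 56914088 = -0.00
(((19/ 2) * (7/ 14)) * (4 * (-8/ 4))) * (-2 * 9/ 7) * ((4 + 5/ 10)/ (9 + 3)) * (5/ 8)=2565/ 112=22.90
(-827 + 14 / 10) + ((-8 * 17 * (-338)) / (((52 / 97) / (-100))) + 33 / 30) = -17151249 / 2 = -8575624.50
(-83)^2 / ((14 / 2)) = 6889 / 7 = 984.14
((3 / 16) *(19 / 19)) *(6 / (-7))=-9 / 56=-0.16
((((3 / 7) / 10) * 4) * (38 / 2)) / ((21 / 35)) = 38 / 7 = 5.43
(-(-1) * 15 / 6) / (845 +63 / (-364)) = 130 / 43931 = 0.00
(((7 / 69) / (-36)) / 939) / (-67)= 7 / 156275892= 0.00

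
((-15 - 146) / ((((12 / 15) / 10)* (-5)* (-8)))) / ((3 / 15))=-251.56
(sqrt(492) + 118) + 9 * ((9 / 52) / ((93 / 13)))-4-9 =2 * sqrt(123) + 13047 / 124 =127.40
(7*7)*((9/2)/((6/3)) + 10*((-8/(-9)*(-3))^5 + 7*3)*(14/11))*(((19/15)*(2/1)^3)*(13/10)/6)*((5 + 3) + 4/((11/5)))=-1528116.36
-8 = -8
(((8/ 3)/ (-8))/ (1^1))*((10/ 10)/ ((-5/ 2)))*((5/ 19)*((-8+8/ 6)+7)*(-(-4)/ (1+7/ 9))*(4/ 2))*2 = 2/ 19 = 0.11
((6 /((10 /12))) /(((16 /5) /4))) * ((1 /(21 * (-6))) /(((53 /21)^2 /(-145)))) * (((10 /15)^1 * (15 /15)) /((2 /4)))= 6090 /2809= 2.17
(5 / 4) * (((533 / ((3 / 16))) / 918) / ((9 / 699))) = 1241890 / 4131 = 300.63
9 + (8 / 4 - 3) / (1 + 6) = 62 / 7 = 8.86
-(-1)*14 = 14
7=7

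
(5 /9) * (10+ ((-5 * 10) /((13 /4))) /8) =175 /39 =4.49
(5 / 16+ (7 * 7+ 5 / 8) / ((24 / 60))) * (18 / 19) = 8955 / 76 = 117.83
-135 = -135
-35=-35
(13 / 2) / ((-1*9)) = -13 / 18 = -0.72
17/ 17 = 1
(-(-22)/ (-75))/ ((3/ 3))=-22/ 75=-0.29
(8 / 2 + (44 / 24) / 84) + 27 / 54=2279 / 504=4.52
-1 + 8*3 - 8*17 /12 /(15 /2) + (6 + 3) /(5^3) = 24256 /1125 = 21.56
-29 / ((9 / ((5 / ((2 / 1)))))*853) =-145 / 15354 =-0.01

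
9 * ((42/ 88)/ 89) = 189/ 3916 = 0.05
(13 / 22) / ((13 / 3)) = 3 / 22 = 0.14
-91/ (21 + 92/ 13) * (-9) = 10647/ 365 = 29.17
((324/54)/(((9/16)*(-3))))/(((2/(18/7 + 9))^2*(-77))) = 5832/3773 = 1.55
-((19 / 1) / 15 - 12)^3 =4173281 / 3375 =1236.53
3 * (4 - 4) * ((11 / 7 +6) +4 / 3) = 0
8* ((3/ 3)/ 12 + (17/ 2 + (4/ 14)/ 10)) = 7234/ 105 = 68.90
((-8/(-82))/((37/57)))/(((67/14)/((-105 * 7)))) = -2346120/101639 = -23.08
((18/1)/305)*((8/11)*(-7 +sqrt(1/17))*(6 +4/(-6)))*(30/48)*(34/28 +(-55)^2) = -2925.72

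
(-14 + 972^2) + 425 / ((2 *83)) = 944772.56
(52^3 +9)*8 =1124936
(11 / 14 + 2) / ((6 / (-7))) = -13 / 4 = -3.25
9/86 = 0.10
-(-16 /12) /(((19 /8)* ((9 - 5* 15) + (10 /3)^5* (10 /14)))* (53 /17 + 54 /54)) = 11016 /18417365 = 0.00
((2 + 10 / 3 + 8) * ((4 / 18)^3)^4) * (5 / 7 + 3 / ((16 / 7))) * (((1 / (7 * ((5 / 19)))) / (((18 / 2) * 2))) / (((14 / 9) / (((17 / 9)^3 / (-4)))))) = -2712290432 / 211861974925393821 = -0.00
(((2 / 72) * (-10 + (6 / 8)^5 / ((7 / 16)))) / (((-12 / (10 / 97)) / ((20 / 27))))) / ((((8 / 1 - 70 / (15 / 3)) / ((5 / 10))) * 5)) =-21185 / 760306176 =-0.00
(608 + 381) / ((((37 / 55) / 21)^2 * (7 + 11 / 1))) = 146594525 / 2738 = 53540.73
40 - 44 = -4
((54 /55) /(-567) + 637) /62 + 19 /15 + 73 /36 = 5829889 /429660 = 13.57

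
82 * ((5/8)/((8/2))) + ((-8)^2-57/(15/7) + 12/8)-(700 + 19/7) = -651.00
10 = 10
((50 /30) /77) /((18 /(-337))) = -0.41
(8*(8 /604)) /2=0.05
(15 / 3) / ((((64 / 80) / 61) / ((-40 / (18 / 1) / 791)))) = -7625 / 7119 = -1.07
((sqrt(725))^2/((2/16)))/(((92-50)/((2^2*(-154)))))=-255200/3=-85066.67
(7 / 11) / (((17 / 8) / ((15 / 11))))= 840 / 2057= 0.41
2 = 2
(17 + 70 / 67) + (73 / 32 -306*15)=-9797381 / 2144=-4569.67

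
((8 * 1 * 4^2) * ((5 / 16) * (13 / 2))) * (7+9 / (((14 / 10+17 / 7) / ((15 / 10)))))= 2736.79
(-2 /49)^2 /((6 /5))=10 /7203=0.00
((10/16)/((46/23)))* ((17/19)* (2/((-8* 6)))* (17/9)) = -1445/65664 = -0.02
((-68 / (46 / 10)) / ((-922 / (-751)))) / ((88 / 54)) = -1723545 / 233266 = -7.39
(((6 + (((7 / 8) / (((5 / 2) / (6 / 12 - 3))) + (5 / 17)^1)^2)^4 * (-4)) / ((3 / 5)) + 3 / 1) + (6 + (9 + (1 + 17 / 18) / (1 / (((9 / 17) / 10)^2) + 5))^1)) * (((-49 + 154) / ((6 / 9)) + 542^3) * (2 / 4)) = 4573742263434205531697081433389 / 2057805118163279413248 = 2222631396.46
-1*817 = -817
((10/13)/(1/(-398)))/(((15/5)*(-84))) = 995/819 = 1.21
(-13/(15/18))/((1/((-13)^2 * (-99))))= 1305018/5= 261003.60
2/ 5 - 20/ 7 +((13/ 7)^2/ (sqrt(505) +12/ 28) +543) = 169 * sqrt(505)/ 24736 +467977849/ 865760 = 540.69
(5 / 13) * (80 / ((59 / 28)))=11200 / 767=14.60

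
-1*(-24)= 24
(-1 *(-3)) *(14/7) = 6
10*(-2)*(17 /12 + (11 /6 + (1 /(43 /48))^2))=-89.92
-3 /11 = -0.27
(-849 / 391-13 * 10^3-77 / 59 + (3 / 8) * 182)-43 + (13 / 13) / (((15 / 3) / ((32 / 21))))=-125742823583 / 9688980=-12977.92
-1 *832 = -832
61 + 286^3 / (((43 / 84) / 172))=7860268477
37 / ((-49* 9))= -37 / 441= -0.08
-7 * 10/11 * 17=-1190/11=-108.18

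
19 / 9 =2.11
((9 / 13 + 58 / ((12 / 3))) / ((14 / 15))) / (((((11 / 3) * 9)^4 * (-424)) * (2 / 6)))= -1975 / 20336700384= -0.00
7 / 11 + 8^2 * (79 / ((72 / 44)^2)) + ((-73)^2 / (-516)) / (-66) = 578983105 / 306504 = 1888.99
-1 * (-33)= 33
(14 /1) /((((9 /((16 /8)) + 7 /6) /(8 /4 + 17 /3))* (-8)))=-161 /68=-2.37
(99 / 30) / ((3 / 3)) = 33 / 10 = 3.30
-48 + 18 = -30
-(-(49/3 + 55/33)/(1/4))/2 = 36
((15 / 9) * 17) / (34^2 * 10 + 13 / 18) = 510 / 208093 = 0.00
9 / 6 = 3 / 2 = 1.50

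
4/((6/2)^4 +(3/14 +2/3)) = 168/3439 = 0.05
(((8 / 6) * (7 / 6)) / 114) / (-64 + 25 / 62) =-434 / 2022759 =-0.00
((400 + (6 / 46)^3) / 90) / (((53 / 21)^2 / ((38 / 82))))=4531015937 / 14012612230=0.32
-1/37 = -0.03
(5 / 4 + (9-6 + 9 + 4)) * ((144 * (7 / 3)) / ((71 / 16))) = 92736 / 71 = 1306.14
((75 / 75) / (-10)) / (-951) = 1 / 9510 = 0.00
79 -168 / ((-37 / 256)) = 45931 / 37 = 1241.38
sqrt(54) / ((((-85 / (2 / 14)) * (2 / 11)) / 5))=-33 * sqrt(6) / 238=-0.34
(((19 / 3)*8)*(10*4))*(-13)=-79040 / 3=-26346.67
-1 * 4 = -4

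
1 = 1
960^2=921600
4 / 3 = 1.33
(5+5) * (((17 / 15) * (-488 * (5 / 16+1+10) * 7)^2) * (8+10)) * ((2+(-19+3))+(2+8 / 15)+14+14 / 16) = 41532218405657 / 40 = 1038305460141.42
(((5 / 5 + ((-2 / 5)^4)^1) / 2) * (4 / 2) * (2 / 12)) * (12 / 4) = 641 / 1250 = 0.51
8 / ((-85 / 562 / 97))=-436112 / 85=-5130.73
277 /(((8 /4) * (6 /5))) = 1385 /12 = 115.42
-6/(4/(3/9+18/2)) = -14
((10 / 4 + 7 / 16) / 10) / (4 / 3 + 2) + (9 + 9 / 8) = 16341 / 1600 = 10.21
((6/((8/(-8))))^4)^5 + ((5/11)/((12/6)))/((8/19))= 3656158440062976.54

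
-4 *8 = -32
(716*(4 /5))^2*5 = 8202496 /5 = 1640499.20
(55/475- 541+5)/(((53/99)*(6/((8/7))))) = -6719988/35245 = -190.67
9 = 9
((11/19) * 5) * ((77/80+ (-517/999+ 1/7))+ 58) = 360540191/2125872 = 169.60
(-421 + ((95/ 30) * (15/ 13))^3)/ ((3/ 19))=-41433433/ 17576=-2357.39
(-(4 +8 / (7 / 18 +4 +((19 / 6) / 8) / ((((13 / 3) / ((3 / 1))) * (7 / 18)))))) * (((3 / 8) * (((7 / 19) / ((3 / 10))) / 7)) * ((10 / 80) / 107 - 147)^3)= 462989386940440320535 / 397713326459392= 1164128.42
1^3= 1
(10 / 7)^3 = 1000 / 343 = 2.92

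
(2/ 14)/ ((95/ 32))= 32/ 665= 0.05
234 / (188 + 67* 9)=0.30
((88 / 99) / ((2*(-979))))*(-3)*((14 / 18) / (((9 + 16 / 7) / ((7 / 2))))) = 686 / 2088207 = 0.00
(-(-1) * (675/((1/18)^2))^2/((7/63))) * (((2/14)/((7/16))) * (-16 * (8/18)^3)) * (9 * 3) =-261213880320000/49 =-5330895516734.69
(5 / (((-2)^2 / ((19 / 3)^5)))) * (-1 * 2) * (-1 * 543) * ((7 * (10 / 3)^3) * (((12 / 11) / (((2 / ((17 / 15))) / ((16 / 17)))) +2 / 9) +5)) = 4506612842504500 / 216513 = 20814513874.48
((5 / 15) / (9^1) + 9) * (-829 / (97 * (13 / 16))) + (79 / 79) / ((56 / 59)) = -179230523 / 1906632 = -94.00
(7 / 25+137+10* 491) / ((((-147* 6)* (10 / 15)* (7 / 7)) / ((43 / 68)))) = -387559 / 71400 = -5.43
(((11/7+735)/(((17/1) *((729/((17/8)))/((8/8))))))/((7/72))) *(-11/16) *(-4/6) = 14179/23814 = 0.60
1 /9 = 0.11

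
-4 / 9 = -0.44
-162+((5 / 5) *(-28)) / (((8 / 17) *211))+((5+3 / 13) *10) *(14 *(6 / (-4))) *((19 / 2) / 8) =-4023172 / 2743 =-1466.71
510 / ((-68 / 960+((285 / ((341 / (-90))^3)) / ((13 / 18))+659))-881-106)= -63093977575200 / 41484395391001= -1.52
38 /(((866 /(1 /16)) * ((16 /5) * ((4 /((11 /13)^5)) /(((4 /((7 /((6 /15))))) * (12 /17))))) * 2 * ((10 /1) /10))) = 9179907 /1224423322304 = 0.00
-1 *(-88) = 88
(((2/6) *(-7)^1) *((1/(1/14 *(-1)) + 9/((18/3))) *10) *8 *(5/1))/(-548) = -21.29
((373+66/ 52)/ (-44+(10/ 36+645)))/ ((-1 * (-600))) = 29193/ 28139800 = 0.00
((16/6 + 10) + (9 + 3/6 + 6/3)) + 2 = 157/6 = 26.17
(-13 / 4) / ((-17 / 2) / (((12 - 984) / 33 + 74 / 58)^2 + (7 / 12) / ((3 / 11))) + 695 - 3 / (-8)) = -5833423906 / 1248109191047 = -0.00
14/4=7/2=3.50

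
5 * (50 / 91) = 250 / 91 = 2.75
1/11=0.09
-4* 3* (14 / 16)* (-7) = 147 / 2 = 73.50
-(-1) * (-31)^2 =961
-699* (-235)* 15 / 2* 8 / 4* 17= 41887575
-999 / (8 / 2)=-999 / 4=-249.75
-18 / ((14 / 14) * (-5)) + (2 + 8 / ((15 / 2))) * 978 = 15014 / 5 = 3002.80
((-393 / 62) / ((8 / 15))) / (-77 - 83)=0.07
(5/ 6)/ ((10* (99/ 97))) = 97/ 1188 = 0.08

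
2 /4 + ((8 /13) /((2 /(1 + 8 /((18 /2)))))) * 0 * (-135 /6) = 1 /2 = 0.50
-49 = -49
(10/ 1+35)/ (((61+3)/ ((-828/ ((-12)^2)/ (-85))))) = 207/ 4352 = 0.05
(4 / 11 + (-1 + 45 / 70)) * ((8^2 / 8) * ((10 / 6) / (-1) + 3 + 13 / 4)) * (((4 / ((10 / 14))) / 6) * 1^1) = 2 / 9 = 0.22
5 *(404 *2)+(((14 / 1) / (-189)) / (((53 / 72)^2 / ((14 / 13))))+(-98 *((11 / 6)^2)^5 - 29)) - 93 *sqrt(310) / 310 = -41982621370258765 / 1104021674496 - 3 *sqrt(310) / 10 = -38032.27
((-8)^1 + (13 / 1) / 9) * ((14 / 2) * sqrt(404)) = -826 * sqrt(101) / 9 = -922.36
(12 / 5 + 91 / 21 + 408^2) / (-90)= -2497061 / 1350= -1849.67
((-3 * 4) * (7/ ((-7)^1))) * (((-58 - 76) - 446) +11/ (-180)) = -104411/ 15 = -6960.73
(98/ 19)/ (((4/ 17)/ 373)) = 310709/ 38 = 8176.55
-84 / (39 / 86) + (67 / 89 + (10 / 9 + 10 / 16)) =-15223127 / 83304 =-182.74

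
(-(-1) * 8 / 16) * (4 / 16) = 1 / 8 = 0.12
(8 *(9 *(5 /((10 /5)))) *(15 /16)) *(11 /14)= 7425 /56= 132.59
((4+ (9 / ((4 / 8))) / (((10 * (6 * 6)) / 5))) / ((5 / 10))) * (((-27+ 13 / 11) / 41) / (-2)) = 1207 / 451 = 2.68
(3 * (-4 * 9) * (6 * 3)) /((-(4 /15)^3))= 820125 /8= 102515.62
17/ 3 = 5.67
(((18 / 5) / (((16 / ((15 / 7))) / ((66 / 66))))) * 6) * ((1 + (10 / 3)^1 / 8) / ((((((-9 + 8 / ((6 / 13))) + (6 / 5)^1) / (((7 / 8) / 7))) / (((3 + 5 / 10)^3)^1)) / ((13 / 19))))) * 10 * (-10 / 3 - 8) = -9558675 / 53504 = -178.65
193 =193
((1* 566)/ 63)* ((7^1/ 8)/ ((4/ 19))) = 5377/ 144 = 37.34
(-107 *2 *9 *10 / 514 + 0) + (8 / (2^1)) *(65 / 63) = -539870 / 16191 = -33.34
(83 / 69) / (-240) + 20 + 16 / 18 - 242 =-1220561 / 5520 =-221.12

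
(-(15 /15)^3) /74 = -1 /74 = -0.01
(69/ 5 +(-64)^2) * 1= 20549/ 5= 4109.80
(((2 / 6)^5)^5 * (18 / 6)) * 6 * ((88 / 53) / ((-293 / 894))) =-52448 / 487316474668161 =-0.00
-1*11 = -11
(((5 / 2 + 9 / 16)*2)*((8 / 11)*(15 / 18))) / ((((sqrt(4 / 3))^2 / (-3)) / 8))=-735 / 11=-66.82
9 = 9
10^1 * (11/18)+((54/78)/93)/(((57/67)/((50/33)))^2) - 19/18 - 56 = -48404626693/950585922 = -50.92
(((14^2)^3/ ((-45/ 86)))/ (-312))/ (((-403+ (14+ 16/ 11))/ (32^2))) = -18606866432/ 152685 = -121864.40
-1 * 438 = -438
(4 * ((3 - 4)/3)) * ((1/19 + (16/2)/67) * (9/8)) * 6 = -1971/1273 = -1.55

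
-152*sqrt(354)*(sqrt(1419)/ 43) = -456*sqrt(55814)/ 43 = -2505.35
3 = 3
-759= -759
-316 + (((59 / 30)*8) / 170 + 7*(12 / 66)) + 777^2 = 8462886473 / 14025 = 603414.37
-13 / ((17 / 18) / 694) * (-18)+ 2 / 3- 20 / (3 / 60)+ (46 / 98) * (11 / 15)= 2143513711 / 12495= 171549.72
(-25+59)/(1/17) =578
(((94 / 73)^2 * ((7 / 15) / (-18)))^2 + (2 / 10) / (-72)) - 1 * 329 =-1362216353883997 / 4140463537800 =-329.00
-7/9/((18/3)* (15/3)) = -7/270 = -0.03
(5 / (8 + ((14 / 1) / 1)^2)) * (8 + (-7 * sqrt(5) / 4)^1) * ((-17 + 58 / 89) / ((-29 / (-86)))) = -4.86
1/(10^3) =1/1000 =0.00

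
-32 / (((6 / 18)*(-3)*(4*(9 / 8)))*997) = 64 / 8973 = 0.01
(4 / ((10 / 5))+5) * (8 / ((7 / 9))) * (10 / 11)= 720 / 11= 65.45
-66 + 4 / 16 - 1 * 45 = -443 / 4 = -110.75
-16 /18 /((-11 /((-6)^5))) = -6912 /11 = -628.36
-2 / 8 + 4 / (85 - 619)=-275 / 1068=-0.26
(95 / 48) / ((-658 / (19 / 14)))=-1805 / 442176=-0.00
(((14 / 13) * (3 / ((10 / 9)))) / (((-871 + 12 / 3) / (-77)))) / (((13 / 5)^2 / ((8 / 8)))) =24255 / 634933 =0.04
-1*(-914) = 914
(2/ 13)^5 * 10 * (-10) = -3200/ 371293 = -0.01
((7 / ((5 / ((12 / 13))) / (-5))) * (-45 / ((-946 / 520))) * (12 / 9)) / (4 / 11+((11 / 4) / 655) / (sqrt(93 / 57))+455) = -35814144831360000 / 76526797741966501+10651872000 * sqrt(589) / 76526797741966501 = -0.47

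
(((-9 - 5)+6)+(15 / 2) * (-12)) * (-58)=5684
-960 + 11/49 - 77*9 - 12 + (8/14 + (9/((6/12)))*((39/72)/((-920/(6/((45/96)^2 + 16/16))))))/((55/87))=-644110508434/387096325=-1663.95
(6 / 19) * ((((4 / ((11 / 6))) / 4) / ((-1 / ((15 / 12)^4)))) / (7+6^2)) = -5625 / 575168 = -0.01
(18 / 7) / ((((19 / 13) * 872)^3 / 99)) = 1957527 / 15917626208512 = 0.00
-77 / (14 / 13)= -143 / 2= -71.50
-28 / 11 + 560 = 6132 / 11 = 557.45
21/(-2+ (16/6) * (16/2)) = 63/58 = 1.09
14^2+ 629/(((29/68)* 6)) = 38438/87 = 441.82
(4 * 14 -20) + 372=408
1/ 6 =0.17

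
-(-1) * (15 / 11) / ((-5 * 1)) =-3 / 11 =-0.27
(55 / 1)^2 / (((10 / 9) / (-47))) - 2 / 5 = -1279579 / 10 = -127957.90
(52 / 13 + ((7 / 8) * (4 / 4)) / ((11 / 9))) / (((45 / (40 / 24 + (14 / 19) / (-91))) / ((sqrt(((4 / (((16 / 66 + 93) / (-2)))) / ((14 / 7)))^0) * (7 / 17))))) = 714049 / 9976824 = 0.07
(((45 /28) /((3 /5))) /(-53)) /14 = -75 /20776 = -0.00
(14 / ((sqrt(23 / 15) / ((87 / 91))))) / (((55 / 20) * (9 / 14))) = 3248 * sqrt(345) / 9867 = 6.11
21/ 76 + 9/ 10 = 447/ 380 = 1.18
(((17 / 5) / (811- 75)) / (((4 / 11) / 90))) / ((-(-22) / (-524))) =-20043 / 736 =-27.23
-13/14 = -0.93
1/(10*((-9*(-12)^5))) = 1/22394880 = 0.00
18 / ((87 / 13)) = 78 / 29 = 2.69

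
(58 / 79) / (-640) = -29 / 25280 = -0.00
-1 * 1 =-1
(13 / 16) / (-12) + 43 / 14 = 4037 / 1344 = 3.00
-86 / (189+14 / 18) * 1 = -387 / 854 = -0.45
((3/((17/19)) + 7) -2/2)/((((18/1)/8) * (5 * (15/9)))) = 0.50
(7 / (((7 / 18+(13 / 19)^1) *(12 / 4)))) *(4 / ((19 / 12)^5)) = 41803776 / 47827807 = 0.87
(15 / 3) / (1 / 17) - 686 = -601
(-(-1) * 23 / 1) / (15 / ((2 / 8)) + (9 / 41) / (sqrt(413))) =319356380 / 833103573 -943 * sqrt(413) / 277701191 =0.38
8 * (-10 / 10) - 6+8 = -6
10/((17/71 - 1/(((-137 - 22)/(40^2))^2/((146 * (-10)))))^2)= 32218490924010/70421252703845866669729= 0.00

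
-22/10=-11/5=-2.20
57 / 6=19 / 2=9.50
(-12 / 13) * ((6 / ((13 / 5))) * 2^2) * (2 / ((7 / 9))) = -25920 / 1183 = -21.91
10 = 10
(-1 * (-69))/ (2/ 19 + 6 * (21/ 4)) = 2622/ 1201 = 2.18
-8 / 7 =-1.14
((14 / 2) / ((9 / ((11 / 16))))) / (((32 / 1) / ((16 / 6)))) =77 / 1728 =0.04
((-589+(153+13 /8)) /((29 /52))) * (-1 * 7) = 316225 /58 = 5452.16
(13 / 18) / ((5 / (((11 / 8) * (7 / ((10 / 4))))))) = 1001 / 1800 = 0.56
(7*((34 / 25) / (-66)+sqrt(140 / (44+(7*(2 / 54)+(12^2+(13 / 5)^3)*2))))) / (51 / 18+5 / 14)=-833 / 18425+22050*sqrt(26040273) / 83080871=1.31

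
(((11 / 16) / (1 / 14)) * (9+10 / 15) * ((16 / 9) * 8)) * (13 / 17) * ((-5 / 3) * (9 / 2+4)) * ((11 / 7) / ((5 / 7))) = -2554552 / 81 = -31537.68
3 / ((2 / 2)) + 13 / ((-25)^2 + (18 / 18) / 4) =7555 / 2501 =3.02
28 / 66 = 14 / 33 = 0.42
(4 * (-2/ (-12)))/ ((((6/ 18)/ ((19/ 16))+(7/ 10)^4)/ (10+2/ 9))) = 34960000/ 2671713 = 13.09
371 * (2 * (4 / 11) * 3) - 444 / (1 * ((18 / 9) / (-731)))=1794006 / 11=163091.45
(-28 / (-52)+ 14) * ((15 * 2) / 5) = 1134 / 13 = 87.23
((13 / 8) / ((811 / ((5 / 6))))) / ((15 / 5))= 65 / 116784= 0.00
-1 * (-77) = 77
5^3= 125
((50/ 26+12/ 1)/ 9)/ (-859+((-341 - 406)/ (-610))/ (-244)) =-0.00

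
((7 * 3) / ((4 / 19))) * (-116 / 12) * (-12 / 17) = 11571 / 17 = 680.65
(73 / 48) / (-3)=-73 / 144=-0.51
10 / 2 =5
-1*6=-6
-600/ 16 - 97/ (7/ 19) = -300.79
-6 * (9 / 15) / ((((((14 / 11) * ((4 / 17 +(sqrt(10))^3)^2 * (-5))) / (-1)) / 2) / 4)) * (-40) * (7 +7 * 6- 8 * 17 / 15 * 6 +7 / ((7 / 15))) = 1.71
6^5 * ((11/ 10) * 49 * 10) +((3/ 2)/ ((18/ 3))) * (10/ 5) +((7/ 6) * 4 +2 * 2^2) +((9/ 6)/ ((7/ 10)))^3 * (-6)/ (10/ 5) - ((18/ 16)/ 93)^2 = 265254071680307/ 63287616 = 4191247.65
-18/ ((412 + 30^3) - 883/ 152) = -2736/ 4165741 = -0.00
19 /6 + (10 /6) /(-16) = 49 /16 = 3.06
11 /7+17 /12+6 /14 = 41 /12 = 3.42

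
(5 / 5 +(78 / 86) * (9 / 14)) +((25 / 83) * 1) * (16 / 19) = 1743681 / 949354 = 1.84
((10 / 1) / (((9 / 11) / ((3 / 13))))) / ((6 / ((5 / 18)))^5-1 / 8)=2750000 / 4584303477741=0.00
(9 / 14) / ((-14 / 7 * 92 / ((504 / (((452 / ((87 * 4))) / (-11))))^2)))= -18694309788 / 293687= -63653.86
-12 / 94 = -6 / 47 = -0.13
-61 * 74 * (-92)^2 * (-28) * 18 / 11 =19256073984 / 11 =1750552180.36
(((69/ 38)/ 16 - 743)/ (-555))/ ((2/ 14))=632345/ 67488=9.37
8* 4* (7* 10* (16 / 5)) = 7168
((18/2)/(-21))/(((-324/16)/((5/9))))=20/1701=0.01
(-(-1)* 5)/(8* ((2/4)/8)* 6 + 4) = 5/7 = 0.71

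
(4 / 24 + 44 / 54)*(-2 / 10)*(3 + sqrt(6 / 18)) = -53 / 90-53*sqrt(3) / 810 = -0.70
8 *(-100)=-800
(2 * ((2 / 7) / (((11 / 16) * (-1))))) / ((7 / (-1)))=64 / 539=0.12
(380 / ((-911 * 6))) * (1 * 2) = -380 / 2733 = -0.14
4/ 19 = 0.21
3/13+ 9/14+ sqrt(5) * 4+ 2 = 523/182+ 4 * sqrt(5) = 11.82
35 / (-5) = -7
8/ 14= 0.57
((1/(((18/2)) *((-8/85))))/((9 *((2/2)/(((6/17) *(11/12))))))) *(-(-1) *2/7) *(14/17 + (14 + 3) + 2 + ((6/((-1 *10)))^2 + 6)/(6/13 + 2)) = -3352129/12337920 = -0.27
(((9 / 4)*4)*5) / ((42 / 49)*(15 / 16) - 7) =-2520 / 347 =-7.26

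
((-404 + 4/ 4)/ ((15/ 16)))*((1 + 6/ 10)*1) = -51584/ 75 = -687.79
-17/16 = -1.06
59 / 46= 1.28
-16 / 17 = -0.94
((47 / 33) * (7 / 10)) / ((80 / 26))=4277 / 13200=0.32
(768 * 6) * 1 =4608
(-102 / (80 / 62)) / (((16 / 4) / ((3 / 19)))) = -4743 / 1520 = -3.12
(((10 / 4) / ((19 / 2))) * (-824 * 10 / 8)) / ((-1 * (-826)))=-2575 / 7847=-0.33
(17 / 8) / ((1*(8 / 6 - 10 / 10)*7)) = 51 / 56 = 0.91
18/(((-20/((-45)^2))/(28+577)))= -2205225/2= -1102612.50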